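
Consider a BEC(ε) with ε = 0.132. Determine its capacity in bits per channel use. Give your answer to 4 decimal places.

0.8680 bits

Binary erasure channel: capacity C = 1 − ε.
C = 1 − 0.132 = 0.8680 bits per channel use.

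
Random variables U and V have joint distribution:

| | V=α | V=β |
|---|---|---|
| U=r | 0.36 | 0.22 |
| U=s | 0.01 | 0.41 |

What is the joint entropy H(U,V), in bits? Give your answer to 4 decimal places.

H(U,V) = −Σ p(x,y)·log₂ p(x,y) over all 4 cells.
  cell (r,α): −0.36·log₂0.36 = 0.53062
  cell (r,β): −0.22·log₂0.22 = 0.48057
  cell (s,α): −0.01·log₂0.01 = 0.06644
  cell (s,β): −0.41·log₂0.41 = 0.52738
Sum = 1.6050 bits.

1.6050 bits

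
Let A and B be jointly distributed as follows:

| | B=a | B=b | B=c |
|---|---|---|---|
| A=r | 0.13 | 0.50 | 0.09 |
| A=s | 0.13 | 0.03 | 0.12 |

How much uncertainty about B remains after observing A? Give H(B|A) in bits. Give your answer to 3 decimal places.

Marginals: p(A) = (0.7200, 0.2800), p(B) = (0.2600, 0.5300, 0.2100).
H(B|A) = Σ p(A) · H(B|A=·).
  A=r: p=0.7200, H(B|A=r) = 1.1862
  A=s: p=0.2800, H(B|A=s) = 1.3831
Weighted sum = 1.241 bits.

1.241 bits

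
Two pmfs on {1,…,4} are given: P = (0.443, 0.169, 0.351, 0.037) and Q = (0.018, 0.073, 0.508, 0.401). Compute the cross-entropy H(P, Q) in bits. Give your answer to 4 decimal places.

3.5974 bits

H(P,Q) = −Σ p·log₂ q.
  −0.443·log₂(0.018) = 2.56757
  −0.169·log₂(0.073) = 0.63814
  −0.351·log₂(0.508) = 0.34296
  −0.037·log₂(0.401) = 0.04878
H(P,Q) = 3.5974 bits.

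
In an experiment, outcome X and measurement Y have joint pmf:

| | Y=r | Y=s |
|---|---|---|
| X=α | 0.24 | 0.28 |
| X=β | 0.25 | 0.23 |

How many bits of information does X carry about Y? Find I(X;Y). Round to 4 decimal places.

Marginals: p(X) = (0.5200, 0.4800), p(Y) = (0.4900, 0.5100).
I(X;Y) = Σ p(x,y)·log₂[p(x,y)/(p(x)p(y))].
  (α,r): 0.24·log₂(0.9419) = -0.02072
  (α,s): 0.28·log₂(1.0558) = 0.02194
  (β,r): 0.25·log₂(1.0629) = 0.02201
  (β,s): 0.23·log₂(0.9395) = -0.02069
Sum = 0.0025 bits.

0.0025 bits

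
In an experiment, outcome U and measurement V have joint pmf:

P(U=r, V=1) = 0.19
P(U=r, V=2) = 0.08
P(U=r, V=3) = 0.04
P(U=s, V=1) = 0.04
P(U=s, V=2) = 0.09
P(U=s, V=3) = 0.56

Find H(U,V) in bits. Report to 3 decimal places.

1.899 bits

H(U,V) = −Σ p(x,y)·log₂ p(x,y) over all 6 cells.
  cell (r,1): −0.19·log₂0.19 = 0.4552
  cell (r,2): −0.08·log₂0.08 = 0.2915
  cell (r,3): −0.04·log₂0.04 = 0.1858
  cell (s,1): −0.04·log₂0.04 = 0.1858
  cell (s,2): −0.09·log₂0.09 = 0.3127
  cell (s,3): −0.56·log₂0.56 = 0.4684
Sum = 1.899 bits.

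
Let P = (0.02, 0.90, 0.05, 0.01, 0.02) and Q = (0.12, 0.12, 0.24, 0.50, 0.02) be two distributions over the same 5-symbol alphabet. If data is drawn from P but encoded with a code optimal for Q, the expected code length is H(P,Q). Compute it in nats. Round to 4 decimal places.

2.1072 nats

H(P,Q) = −Σ p·ln q.
  −0.02·ln(0.12) = 0.04241
  −0.90·ln(0.12) = 1.90824
  −0.05·ln(0.24) = 0.07136
  −0.01·ln(0.50) = 0.00693
  −0.02·ln(0.02) = 0.07824
H(P,Q) = 2.1072 nats.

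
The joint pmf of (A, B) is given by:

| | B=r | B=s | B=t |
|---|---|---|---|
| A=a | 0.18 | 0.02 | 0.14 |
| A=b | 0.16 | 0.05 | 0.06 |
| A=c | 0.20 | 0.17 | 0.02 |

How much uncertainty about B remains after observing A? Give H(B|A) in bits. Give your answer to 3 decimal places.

Marginals: p(A) = (0.3400, 0.2700, 0.3900), p(B) = (0.5400, 0.2400, 0.2200).
H(B|A) = Σ p(A) · H(B|A=·).
  A=a: p=0.3400, H(B|A=a) = 1.2533
  A=b: p=0.2700, H(B|A=b) = 1.3801
  A=c: p=0.3900, H(B|A=c) = 1.2360
Weighted sum = 1.281 bits.

1.281 bits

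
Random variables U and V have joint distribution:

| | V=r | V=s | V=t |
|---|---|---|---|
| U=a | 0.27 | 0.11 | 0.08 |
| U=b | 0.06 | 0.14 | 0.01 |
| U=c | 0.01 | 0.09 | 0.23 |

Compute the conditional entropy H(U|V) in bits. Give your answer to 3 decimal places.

Chain rule: H(U|V) = H(U,V) − H(V).
Marginals: p(U) = (0.4600, 0.2100, 0.3300), p(V) = (0.3400, 0.3400, 0.3200).
H(U,V) = 2.7257 bits; H(V) = 1.5844 bits.
H(U|V) = 2.7257 − 1.5844 = 1.141 bits.

1.141 bits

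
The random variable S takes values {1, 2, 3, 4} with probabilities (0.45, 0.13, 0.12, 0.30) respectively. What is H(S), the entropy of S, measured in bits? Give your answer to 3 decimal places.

H(S) = −Σ p·log₂ p.
  −(0.45)·log₂(0.45) = 0.5184
  −(0.13)·log₂(0.13) = 0.3826
  −(0.12)·log₂(0.12) = 0.3671
  −(0.30)·log₂(0.30) = 0.5211
Sum: 0.5184 + 0.3826 + 0.3671 + 0.5211 = 1.789 bits.

1.789 bits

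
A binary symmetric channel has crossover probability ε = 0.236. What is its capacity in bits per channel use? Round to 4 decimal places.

Binary symmetric channel: C = 1 − h₂(ε) where h₂ is the binary entropy function.
h₂(0.236) = −0.236·log₂0.236 − 0.764·log₂0.764 = 0.7883.
C = 1 − 0.7883 = 0.2117 bits per channel use.

0.2117 bits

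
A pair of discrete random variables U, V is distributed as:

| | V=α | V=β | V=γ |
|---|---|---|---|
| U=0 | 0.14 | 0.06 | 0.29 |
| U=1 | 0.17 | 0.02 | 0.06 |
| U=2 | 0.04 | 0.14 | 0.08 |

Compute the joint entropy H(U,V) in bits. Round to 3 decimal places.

H(U,V) = −Σ p(x,y)·log₂ p(x,y) over all 9 cells.
  cell (0,α): −0.14·log₂0.14 = 0.3971
  cell (0,β): −0.06·log₂0.06 = 0.2435
  cell (0,γ): −0.29·log₂0.29 = 0.5179
  cell (1,α): −0.17·log₂0.17 = 0.4346
  cell (1,β): −0.02·log₂0.02 = 0.1129
  cell (1,γ): −0.06·log₂0.06 = 0.2435
  cell (2,α): −0.04·log₂0.04 = 0.1858
  cell (2,β): −0.14·log₂0.14 = 0.3971
  cell (2,γ): −0.08·log₂0.08 = 0.2915
Sum = 2.824 bits.

2.824 bits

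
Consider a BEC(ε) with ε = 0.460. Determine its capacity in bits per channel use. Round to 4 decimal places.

0.5400 bits

Binary erasure channel: capacity C = 1 − ε.
C = 1 − 0.460 = 0.5400 bits per channel use.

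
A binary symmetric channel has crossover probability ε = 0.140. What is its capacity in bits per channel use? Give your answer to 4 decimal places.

0.4158 bits

Binary symmetric channel: C = 1 − h₂(ε) where h₂ is the binary entropy function.
h₂(0.140) = −0.140·log₂0.140 − 0.860·log₂0.860 = 0.5842.
C = 1 − 0.5842 = 0.4158 bits per channel use.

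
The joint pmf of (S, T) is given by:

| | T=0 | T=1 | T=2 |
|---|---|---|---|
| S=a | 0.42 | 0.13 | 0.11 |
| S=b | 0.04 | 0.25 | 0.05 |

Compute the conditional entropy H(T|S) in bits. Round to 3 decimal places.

Chain rule: H(T|S) = H(S,T) − H(S).
Marginals: p(S) = (0.6600, 0.3400), p(T) = (0.4600, 0.3800, 0.1600).
H(S,T) = 2.1604 bits; H(S) = 0.9248 bits.
H(T|S) = 2.1604 − 0.9248 = 1.236 bits.

1.236 bits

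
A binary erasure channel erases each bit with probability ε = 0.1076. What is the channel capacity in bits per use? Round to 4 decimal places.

0.8924 bits

Binary erasure channel: capacity C = 1 − ε.
C = 1 − 0.1076 = 0.8924 bits per channel use.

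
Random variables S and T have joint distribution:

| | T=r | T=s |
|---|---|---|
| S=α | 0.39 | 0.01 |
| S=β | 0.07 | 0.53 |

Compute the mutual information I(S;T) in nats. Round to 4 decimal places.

Marginals: p(S) = (0.4000, 0.6000), p(T) = (0.4600, 0.5400).
I(S;T) = Σ p(x,y)·ln[p(x,y)/(p(x)p(y))].
  (α,r): 0.39·ln(2.1196) = 0.29297
  (α,s): 0.01·ln(0.0463) = -0.03073
  (β,r): 0.07·ln(0.2536) = -0.09603
  (β,s): 0.53·ln(1.6358) = 0.26083
Sum = 0.4270 nats.

0.4270 nats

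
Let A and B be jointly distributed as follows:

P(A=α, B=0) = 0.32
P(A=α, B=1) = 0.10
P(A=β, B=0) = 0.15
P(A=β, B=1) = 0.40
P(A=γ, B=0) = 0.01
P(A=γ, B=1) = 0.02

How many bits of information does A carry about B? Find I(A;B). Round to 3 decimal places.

Marginals: p(A) = (0.4200, 0.5500, 0.0300), p(B) = (0.4800, 0.5200).
I(A;B) = Σ p(x,y)·log₂[p(x,y)/(p(x)p(y))].
  (α,0): 0.32·log₂(1.5873) = 0.2133
  (α,1): 0.10·log₂(0.4579) = -0.1127
  (β,0): 0.15·log₂(0.5682) = -0.1223
  (β,1): 0.40·log₂(1.3986) = 0.1936
  (γ,0): 0.01·log₂(0.6944) = -0.0053
  (γ,1): 0.02·log₂(1.2821) = 0.0072
Sum = 0.174 bits.

0.174 bits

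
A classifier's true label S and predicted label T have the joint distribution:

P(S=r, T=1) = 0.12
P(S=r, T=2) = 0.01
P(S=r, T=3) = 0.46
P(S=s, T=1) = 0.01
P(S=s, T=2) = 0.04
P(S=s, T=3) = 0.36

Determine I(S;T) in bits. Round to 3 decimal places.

0.078 bits

Marginals: p(S) = (0.5900, 0.4100), p(T) = (0.1300, 0.0500, 0.8200).
I(S;T) = Σ p(x,y)·log₂[p(x,y)/(p(x)p(y))].
  (r,1): 0.12·log₂(1.5645) = 0.0775
  (r,2): 0.01·log₂(0.3390) = -0.0156
  (r,3): 0.46·log₂(0.9508) = -0.0335
  (s,1): 0.01·log₂(0.1876) = -0.0241
  (s,2): 0.04·log₂(1.9512) = 0.0386
  (s,3): 0.36·log₂(1.0708) = 0.0355
Sum = 0.078 bits.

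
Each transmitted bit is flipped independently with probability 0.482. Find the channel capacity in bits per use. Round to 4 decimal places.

Binary symmetric channel: C = 1 − h₂(ε) where h₂ is the binary entropy function.
h₂(0.482) = −0.482·log₂0.482 − 0.518·log₂0.518 = 0.9991.
C = 1 − 0.9991 = 0.0009 bits per channel use.

0.0009 bits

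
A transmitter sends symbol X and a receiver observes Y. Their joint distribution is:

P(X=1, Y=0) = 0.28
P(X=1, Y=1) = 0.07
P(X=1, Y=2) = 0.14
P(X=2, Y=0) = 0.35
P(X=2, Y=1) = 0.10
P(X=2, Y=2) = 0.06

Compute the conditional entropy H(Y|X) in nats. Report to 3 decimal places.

Chain rule: H(Y|X) = H(X,Y) − H(X).
Marginals: p(X) = (0.4900, 0.5100), p(Y) = (0.6300, 0.1700, 0.2000).
H(X,Y) = 1.5843 nats; H(X) = 0.6929 nats.
H(Y|X) = 1.5843 − 0.6929 = 0.891 nats.

0.891 nats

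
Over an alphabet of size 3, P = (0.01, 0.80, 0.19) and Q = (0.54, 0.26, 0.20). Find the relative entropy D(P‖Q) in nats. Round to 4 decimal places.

D(P‖Q) = Σ p·ln(p/q).
  0.01·ln(0.01/0.54) = -0.03989
  0.80·ln(0.80/0.26) = 0.89914
  0.19·ln(0.19/0.20) = -0.00975
D(P‖Q) = 0.8495 nats.

0.8495 nats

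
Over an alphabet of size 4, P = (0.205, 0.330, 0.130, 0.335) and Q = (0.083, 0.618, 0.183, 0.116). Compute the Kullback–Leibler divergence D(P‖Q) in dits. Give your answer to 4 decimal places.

0.1256 dits

D(P‖Q) = Σ p·log₁₀(p/q).
  0.205·log₁₀(0.205/0.083) = 0.08050
  0.330·log₁₀(0.330/0.618) = -0.08992
  0.130·log₁₀(0.130/0.183) = -0.01931
  0.335·log₁₀(0.335/0.116) = 0.15430
D(P‖Q) = 0.1256 dits.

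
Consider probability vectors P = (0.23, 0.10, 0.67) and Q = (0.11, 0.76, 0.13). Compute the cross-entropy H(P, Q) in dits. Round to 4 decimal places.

0.8261 dits

H(P,Q) = −Σ p·log₁₀ q.
  −0.23·log₁₀(0.11) = 0.22048
  −0.10·log₁₀(0.76) = 0.01192
  −0.67·log₁₀(0.13) = 0.59366
H(P,Q) = 0.8261 dits.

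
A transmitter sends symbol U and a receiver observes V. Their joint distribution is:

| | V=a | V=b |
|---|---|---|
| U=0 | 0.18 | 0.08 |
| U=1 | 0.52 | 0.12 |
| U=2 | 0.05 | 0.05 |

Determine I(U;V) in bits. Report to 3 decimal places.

Marginals: p(U) = (0.2600, 0.6400, 0.1000), p(V) = (0.7500, 0.2500).
I(U;V) = Σ p(x,y)·log₂[p(x,y)/(p(x)p(y))].
  (0,a): 0.18·log₂(0.9231) = -0.0208
  (0,b): 0.08·log₂(1.2308) = 0.0240
  (1,a): 0.52·log₂(1.0833) = 0.0600
  (1,b): 0.12·log₂(0.7500) = -0.0498
  (2,a): 0.05·log₂(0.6667) = -0.0292
  (2,b): 0.05·log₂(2.0000) = 0.0500
Sum = 0.034 bits.

0.034 bits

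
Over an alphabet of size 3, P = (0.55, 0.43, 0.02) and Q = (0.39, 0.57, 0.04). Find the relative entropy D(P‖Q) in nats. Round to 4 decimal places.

0.0540 nats

D(P‖Q) = Σ p·ln(p/q).
  0.55·ln(0.55/0.39) = 0.18907
  0.43·ln(0.43/0.57) = -0.12120
  0.02·ln(0.02/0.04) = -0.01386
D(P‖Q) = 0.0540 nats.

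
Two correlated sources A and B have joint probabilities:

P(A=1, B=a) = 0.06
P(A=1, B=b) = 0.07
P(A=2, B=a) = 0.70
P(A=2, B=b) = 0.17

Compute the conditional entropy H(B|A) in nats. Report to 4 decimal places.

0.5195 nats

Marginals: p(A) = (0.1300, 0.8700), p(B) = (0.7600, 0.2400).
H(B|A) = Σ p(A) · H(B|A=·).
  A=1: p=0.1300, H(B|A=1) = 0.6902
  A=2: p=0.8700, H(B|A=2) = 0.4940
Weighted sum = 0.5195 nats.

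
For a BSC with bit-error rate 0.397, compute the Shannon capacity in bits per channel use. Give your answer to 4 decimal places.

0.0308 bits

Binary symmetric channel: C = 1 − h₂(ε) where h₂ is the binary entropy function.
h₂(0.397) = −0.397·log₂0.397 − 0.603·log₂0.603 = 0.9692.
C = 1 − 0.9692 = 0.0308 bits per channel use.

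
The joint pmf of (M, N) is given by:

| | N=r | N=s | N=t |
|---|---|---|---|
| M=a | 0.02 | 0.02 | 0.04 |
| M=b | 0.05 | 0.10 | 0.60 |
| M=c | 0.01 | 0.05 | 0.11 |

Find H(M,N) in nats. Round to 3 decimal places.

1.410 nats

H(M,N) = −Σ p(x,y)·ln p(x,y) over all 9 cells.
  cell (a,r): −0.02·ln0.02 = 0.0782
  cell (a,s): −0.02·ln0.02 = 0.0782
  cell (a,t): −0.04·ln0.04 = 0.1288
  cell (b,r): −0.05·ln0.05 = 0.1498
  cell (b,s): −0.10·ln0.10 = 0.2303
  cell (b,t): −0.60·ln0.60 = 0.3065
  cell (c,r): −0.01·ln0.01 = 0.0461
  cell (c,s): −0.05·ln0.05 = 0.1498
  cell (c,t): −0.11·ln0.11 = 0.2428
Sum = 1.410 nats.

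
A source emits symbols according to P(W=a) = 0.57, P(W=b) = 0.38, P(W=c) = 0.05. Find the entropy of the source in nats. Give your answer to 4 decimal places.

H(W) = −Σ p·ln p.
  −(0.57)·ln(0.57) = 0.32041
  −(0.38)·ln(0.38) = 0.36768
  −(0.05)·ln(0.05) = 0.14979
Sum: 0.32041 + 0.36768 + 0.14979 = 0.8379 nats.

0.8379 nats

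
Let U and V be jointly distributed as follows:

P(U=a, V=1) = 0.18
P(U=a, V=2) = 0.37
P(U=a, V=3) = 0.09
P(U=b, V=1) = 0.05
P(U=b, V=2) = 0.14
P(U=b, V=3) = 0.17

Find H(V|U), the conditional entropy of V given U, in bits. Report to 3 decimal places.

1.394 bits

Chain rule: H(V|U) = H(U,V) − H(U).
Marginals: p(U) = (0.6400, 0.3600), p(V) = (0.2300, 0.5100, 0.2600).
H(U,V) = 2.3365 bits; H(U) = 0.9427 bits.
H(V|U) = 2.3365 − 0.9427 = 1.394 bits.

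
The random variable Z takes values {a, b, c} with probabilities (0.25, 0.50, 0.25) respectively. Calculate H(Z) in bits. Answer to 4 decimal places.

H(Z) = −Σ p·log₂ p.
  −(0.25)·log₂(0.25) = 0.50000
  −(0.50)·log₂(0.50) = 0.50000
  −(0.25)·log₂(0.25) = 0.50000
Sum: 0.50000 + 0.50000 + 0.50000 = 1.5000 bits.

1.5000 bits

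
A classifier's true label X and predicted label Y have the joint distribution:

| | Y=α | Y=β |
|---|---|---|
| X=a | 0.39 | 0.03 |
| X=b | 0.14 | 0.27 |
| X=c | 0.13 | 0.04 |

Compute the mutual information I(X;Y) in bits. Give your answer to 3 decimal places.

Marginals: p(X) = (0.4200, 0.4100, 0.1700), p(Y) = (0.6600, 0.3400).
I(X;Y) = H(X) + H(Y) − H(X,Y).
H(X) = 1.4876, H(Y) = 0.9248, H(X,Y) = 2.1571.
I(X;Y) = 1.4876 + 0.9248 − 2.1571 = 0.255 bits.

0.255 bits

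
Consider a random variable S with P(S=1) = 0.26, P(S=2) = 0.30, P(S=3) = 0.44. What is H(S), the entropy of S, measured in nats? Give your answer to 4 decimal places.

1.0727 nats

H(S) = −Σ p·ln p.
  −(0.26)·ln(0.26) = 0.35024
  −(0.30)·ln(0.30) = 0.36119
  −(0.44)·ln(0.44) = 0.36123
Sum: 0.35024 + 0.36119 + 0.36123 = 1.0727 nats.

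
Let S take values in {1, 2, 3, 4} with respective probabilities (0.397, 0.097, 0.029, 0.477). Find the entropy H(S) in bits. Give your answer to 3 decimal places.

H(S) = −Σ p·log₂ p.
  −(0.397)·log₂(0.397) = 0.5291
  −(0.097)·log₂(0.097) = 0.3265
  −(0.029)·log₂(0.029) = 0.1481
  −(0.477)·log₂(0.477) = 0.5094
Sum: 0.5291 + 0.3265 + 0.1481 + 0.5094 = 1.513 bits.

1.513 bits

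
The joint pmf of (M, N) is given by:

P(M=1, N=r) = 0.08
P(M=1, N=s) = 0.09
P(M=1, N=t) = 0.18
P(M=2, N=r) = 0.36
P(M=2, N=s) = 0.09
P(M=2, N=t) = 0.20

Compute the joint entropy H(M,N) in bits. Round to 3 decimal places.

H(M,N) = −Σ p(x,y)·log₂ p(x,y) over all 6 cells.
  cell (1,r): −0.08·log₂0.08 = 0.2915
  cell (1,s): −0.09·log₂0.09 = 0.3127
  cell (1,t): −0.18·log₂0.18 = 0.4453
  cell (2,r): −0.36·log₂0.36 = 0.5306
  cell (2,s): −0.09·log₂0.09 = 0.3127
  cell (2,t): −0.20·log₂0.20 = 0.4644
Sum = 2.357 bits.

2.357 bits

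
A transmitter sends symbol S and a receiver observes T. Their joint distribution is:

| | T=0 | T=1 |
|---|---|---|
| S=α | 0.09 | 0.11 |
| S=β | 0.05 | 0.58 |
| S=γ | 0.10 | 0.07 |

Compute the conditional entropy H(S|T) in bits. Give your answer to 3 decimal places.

1.141 bits

Marginals: p(S) = (0.2000, 0.6300, 0.1700), p(T) = (0.2400, 0.7600).
H(S|T) = Σ p(T) · H(S|T=·).
  T=0: p=0.2400, H(S|T=0) = 1.5284
  T=1: p=0.7600, H(S|T=1) = 1.0181
Weighted sum = 1.141 bits.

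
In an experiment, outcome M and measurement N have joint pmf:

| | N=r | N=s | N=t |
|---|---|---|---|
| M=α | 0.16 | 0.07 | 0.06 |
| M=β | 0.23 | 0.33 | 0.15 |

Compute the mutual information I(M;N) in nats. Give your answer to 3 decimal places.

Marginals: p(M) = (0.2900, 0.7100), p(N) = (0.3900, 0.4000, 0.2100).
I(M;N) = Σ p(x,y)·ln[p(x,y)/(p(x)p(y))].
  (α,r): 0.16·ln(1.4147) = 0.0555
  (α,s): 0.07·ln(0.6034) = -0.0354
  (α,t): 0.06·ln(0.9852) = -0.0009
  (β,r): 0.23·ln(0.8306) = -0.0427
  (β,s): 0.33·ln(1.1620) = 0.0495
  (β,t): 0.15·ln(1.0060) = 0.0009
Sum = 0.027 nats.

0.027 nats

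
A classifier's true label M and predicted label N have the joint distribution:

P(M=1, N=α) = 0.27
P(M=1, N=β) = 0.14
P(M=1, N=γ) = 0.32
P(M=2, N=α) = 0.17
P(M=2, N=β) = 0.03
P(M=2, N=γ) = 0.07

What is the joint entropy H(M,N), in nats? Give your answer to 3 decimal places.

H(M,N) = −Σ p(x,y)·ln p(x,y) over all 6 cells.
  cell (1,α): −0.27·ln0.27 = 0.3535
  cell (1,β): −0.14·ln0.14 = 0.2753
  cell (1,γ): −0.32·ln0.32 = 0.3646
  cell (2,α): −0.17·ln0.17 = 0.3012
  cell (2,β): −0.03·ln0.03 = 0.1052
  cell (2,γ): −0.07·ln0.07 = 0.1861
Sum = 1.586 nats.

1.586 nats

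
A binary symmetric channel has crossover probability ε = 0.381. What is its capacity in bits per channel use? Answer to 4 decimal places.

Binary symmetric channel: C = 1 − h₂(ε) where h₂ is the binary entropy function.
h₂(0.381) = −0.381·log₂0.381 − 0.619·log₂0.619 = 0.9587.
C = 1 − 0.9587 = 0.0413 bits per channel use.

0.0413 bits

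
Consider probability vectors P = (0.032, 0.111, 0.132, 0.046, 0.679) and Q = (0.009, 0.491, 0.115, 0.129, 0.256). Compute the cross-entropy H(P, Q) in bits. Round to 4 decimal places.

H(P,Q) = −Σ p·log₂ q.
  −0.032·log₂(0.009) = 0.21747
  −0.111·log₂(0.491) = 0.11391
  −0.132·log₂(0.115) = 0.41188
  −0.046·log₂(0.129) = 0.13591
  −0.679·log₂(0.256) = 1.33477
H(P,Q) = 2.2139 bits.

2.2139 bits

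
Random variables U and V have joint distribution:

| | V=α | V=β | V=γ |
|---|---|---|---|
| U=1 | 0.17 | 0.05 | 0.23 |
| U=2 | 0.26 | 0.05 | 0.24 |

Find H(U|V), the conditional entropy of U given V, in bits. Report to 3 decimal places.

0.986 bits

Chain rule: H(U|V) = H(U,V) − H(V).
Marginals: p(U) = (0.4500, 0.5500), p(V) = (0.4300, 0.1000, 0.4700).
H(U,V) = 2.3539 bits; H(V) = 1.3677 bits.
H(U|V) = 2.3539 − 1.3677 = 0.986 bits.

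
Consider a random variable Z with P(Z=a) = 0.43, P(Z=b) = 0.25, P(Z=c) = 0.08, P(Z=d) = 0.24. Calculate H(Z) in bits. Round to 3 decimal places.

1.809 bits

H(Z) = −Σ p·log₂ p.
  −(0.43)·log₂(0.43) = 0.5236
  −(0.25)·log₂(0.25) = 0.5000
  −(0.08)·log₂(0.08) = 0.2915
  −(0.24)·log₂(0.24) = 0.4941
Sum: 0.5236 + 0.5000 + 0.2915 + 0.4941 = 1.809 bits.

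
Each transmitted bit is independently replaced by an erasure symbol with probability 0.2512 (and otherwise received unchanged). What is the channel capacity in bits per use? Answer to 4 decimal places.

Binary erasure channel: capacity C = 1 − ε.
C = 1 − 0.2512 = 0.7488 bits per channel use.

0.7488 bits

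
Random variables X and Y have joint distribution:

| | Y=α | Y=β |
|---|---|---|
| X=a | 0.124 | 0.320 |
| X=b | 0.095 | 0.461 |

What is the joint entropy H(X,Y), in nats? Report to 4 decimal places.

H(X,Y) = −Σ p(x,y)·ln p(x,y) over all 4 cells.
  cell (a,α): −0.124·ln0.124 = 0.25885
  cell (a,β): −0.320·ln0.320 = 0.36462
  cell (b,α): −0.095·ln0.095 = 0.22362
  cell (b,β): −0.461·ln0.461 = 0.35698
Sum = 1.2041 nats.

1.2041 nats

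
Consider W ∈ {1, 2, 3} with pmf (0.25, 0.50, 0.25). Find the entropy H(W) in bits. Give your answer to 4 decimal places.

1.5000 bits

H(W) = −Σ p·log₂ p.
  −(0.25)·log₂(0.25) = 0.50000
  −(0.50)·log₂(0.50) = 0.50000
  −(0.25)·log₂(0.25) = 0.50000
Sum: 0.50000 + 0.50000 + 0.50000 = 1.5000 bits.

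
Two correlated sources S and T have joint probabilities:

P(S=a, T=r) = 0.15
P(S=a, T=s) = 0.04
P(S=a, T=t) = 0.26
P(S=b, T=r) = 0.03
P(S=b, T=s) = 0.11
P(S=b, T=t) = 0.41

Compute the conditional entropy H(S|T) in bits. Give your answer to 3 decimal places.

0.888 bits

Marginals: p(S) = (0.4500, 0.5500), p(T) = (0.1800, 0.1500, 0.6700).
H(S|T) = Σ p(T) · H(S|T=·).
  T=r: p=0.1800, H(S|T=r) = 0.6500
  T=s: p=0.1500, H(S|T=s) = 0.8366
  T=t: p=0.6700, H(S|T=t) = 0.9635
Weighted sum = 0.888 bits.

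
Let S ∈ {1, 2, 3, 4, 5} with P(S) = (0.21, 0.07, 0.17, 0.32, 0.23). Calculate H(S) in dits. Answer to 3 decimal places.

H(S) = −Σ p·log₁₀ p.
  −(0.21)·log₁₀(0.21) = 0.1423
  −(0.07)·log₁₀(0.07) = 0.0808
  −(0.17)·log₁₀(0.17) = 0.1308
  −(0.32)·log₁₀(0.32) = 0.1584
  −(0.23)·log₁₀(0.23) = 0.1468
Sum: 0.1423 + 0.0808 + 0.1308 + 0.1584 + 0.1468 = 0.659 dits.

0.659 dits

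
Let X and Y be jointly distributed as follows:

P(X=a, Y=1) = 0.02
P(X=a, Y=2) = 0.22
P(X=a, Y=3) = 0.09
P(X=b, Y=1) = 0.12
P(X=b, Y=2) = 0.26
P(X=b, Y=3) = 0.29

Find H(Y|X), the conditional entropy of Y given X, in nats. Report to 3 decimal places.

0.958 nats

Marginals: p(X) = (0.3300, 0.6700), p(Y) = (0.1400, 0.4800, 0.3800).
H(Y|X) = Σ p(X) · H(Y|X=·).
  X=a: p=0.3300, H(Y|X=a) = 0.7946
  X=b: p=0.6700, H(Y|X=b) = 1.0378
Weighted sum = 0.958 nats.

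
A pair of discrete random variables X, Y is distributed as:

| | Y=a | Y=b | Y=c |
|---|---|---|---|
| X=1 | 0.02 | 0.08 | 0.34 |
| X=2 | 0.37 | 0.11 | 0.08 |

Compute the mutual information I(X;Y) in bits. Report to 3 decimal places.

0.394 bits

Marginals: p(X) = (0.4400, 0.5600), p(Y) = (0.3900, 0.1900, 0.4200).
I(X;Y) = Σ p(x,y)·log₂[p(x,y)/(p(x)p(y))].
  (1,a): 0.02·log₂(0.1166) = -0.0620
  (1,b): 0.08·log₂(0.9569) = -0.0051
  (1,c): 0.34·log₂(1.8398) = 0.2991
  (2,a): 0.37·log₂(1.6941) = 0.2814
  (2,b): 0.11·log₂(1.0338) = 0.0053
  (2,c): 0.08·log₂(0.3401) = -0.1245
Sum = 0.394 bits.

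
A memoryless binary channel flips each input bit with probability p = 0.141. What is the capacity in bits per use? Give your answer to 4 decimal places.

0.4131 bits

Binary symmetric channel: C = 1 − h₂(ε) where h₂ is the binary entropy function.
h₂(0.141) = −0.141·log₂0.141 − 0.859·log₂0.859 = 0.5869.
C = 1 − 0.5869 = 0.4131 bits per channel use.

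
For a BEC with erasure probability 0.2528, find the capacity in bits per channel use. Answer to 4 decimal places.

Binary erasure channel: capacity C = 1 − ε.
C = 1 − 0.2528 = 0.7472 bits per channel use.

0.7472 bits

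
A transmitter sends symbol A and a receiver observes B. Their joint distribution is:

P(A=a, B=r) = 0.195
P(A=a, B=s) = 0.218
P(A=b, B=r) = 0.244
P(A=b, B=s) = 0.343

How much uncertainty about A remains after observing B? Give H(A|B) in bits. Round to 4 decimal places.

0.9758 bits

Chain rule: H(A|B) = H(A,B) − H(B).
Marginals: p(A) = (0.4130, 0.5870), p(B) = (0.4390, 0.5610).
H(A,B) = 1.9650 bits; H(B) = 0.9892 bits.
H(A|B) = 1.9650 − 0.9892 = 0.9758 bits.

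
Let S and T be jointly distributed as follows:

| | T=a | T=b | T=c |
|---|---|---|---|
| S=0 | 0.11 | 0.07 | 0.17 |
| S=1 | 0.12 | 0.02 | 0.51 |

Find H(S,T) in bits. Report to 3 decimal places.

H(S,T) = −Σ p(x,y)·log₂ p(x,y) over all 6 cells.
  cell (0,a): −0.11·log₂0.11 = 0.3503
  cell (0,b): −0.07·log₂0.07 = 0.2686
  cell (0,c): −0.17·log₂0.17 = 0.4346
  cell (1,a): −0.12·log₂0.12 = 0.3671
  cell (1,b): −0.02·log₂0.02 = 0.1129
  cell (1,c): −0.51·log₂0.51 = 0.4954
Sum = 2.029 bits.

2.029 bits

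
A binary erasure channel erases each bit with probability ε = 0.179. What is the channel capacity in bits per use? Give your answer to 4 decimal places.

0.8210 bits

Binary erasure channel: capacity C = 1 − ε.
C = 1 − 0.179 = 0.8210 bits per channel use.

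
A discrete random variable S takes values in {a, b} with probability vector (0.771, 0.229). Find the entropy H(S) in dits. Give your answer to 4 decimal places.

0.2337 dits

H(S) = −Σ p·log₁₀ p.
  −(0.771)·log₁₀(0.771) = 0.08708
  −(0.229)·log₁₀(0.229) = 0.14660
Sum: 0.08708 + 0.14660 = 0.2337 dits.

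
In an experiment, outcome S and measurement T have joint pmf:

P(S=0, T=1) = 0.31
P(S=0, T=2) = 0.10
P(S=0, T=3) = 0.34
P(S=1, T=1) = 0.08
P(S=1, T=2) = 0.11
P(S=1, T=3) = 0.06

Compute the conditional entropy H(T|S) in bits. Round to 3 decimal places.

1.459 bits

Marginals: p(S) = (0.7500, 0.2500), p(T) = (0.3900, 0.2100, 0.4000).
H(T|S) = Σ p(S) · H(T|S=·).
  S=0: p=0.7500, H(T|S=0) = 1.4318
  S=1: p=0.2500, H(T|S=1) = 1.5413
Weighted sum = 1.459 bits.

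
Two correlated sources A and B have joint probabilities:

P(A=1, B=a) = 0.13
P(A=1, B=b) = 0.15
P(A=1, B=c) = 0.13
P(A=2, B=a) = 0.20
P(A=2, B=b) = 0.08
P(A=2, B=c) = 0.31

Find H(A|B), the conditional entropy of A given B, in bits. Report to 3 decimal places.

Marginals: p(A) = (0.4100, 0.5900), p(B) = (0.3300, 0.2300, 0.4400).
H(A|B) = Σ p(B) · H(A|B=·).
  B=a: p=0.3300, H(A|B=a) = 0.9673
  B=b: p=0.2300, H(A|B=b) = 0.9321
  B=c: p=0.4400, H(A|B=c) = 0.8757
Weighted sum = 0.919 bits.

0.919 bits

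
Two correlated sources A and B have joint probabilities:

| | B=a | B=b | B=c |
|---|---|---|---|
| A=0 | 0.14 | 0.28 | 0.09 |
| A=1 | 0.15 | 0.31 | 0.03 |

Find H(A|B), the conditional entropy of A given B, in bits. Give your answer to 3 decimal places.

0.976 bits

Chain rule: H(A|B) = H(A,B) − H(B).
Marginals: p(A) = (0.5100, 0.4900), p(B) = (0.2900, 0.5900, 0.1200).
H(A,B) = 2.3101 bits; H(B) = 1.3341 bits.
H(A|B) = 2.3101 − 1.3341 = 0.976 bits.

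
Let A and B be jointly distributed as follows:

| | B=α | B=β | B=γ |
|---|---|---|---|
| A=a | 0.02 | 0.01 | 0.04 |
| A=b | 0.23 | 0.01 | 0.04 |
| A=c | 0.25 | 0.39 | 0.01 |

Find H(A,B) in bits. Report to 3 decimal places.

H(A,B) = −Σ p(x,y)·log₂ p(x,y) over all 9 cells.
  cell (a,α): −0.02·log₂0.02 = 0.1129
  cell (a,β): −0.01·log₂0.01 = 0.0664
  cell (a,γ): −0.04·log₂0.04 = 0.1858
  cell (b,α): −0.23·log₂0.23 = 0.4877
  cell (b,β): −0.01·log₂0.01 = 0.0664
  cell (b,γ): −0.04·log₂0.04 = 0.1858
  cell (c,α): −0.25·log₂0.25 = 0.5000
  cell (c,β): −0.39·log₂0.39 = 0.5298
  cell (c,γ): −0.01·log₂0.01 = 0.0664
Sum = 2.201 bits.

2.201 bits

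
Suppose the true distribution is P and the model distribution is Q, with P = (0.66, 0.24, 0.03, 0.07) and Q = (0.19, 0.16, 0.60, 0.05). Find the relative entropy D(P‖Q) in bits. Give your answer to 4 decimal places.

1.2304 bits

D(P‖Q) = Σ p·log₂(p/q).
  0.66·log₂(0.66/0.19) = 1.18567
  0.24·log₂(0.24/0.16) = 0.14039
  0.03·log₂(0.03/0.60) = -0.12966
  0.07·log₂(0.07/0.05) = 0.03398
D(P‖Q) = 1.2304 bits.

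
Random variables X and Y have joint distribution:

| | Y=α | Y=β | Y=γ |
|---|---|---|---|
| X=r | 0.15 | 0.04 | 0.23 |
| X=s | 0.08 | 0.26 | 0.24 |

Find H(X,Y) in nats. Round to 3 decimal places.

H(X,Y) = −Σ p(x,y)·ln p(x,y) over all 6 cells.
  cell (r,α): −0.15·ln0.15 = 0.2846
  cell (r,β): −0.04·ln0.04 = 0.1288
  cell (r,γ): −0.23·ln0.23 = 0.3380
  cell (s,α): −0.08·ln0.08 = 0.2021
  cell (s,β): −0.26·ln0.26 = 0.3502
  cell (s,γ): −0.24·ln0.24 = 0.3425
Sum = 1.646 nats.

1.646 nats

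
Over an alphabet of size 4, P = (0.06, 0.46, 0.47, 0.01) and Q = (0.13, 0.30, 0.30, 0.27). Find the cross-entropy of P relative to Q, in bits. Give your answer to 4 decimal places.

1.8109 bits

H(P,Q) = −Σ p·log₂ q.
  −0.06·log₂(0.13) = 0.17660
  −0.46·log₂(0.30) = 0.79900
  −0.47·log₂(0.30) = 0.81637
  −0.01·log₂(0.27) = 0.01889
H(P,Q) = 1.8109 bits.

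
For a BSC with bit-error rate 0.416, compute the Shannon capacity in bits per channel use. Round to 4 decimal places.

Binary symmetric channel: C = 1 − h₂(ε) where h₂ is the binary entropy function.
h₂(0.416) = −0.416·log₂0.416 − 0.584·log₂0.584 = 0.9795.
C = 1 − 0.9795 = 0.0205 bits per channel use.

0.0205 bits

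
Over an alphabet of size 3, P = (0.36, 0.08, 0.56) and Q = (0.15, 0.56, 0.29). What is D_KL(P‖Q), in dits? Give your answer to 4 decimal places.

D(P‖Q) = Σ p·log₁₀(p/q).
  0.36·log₁₀(0.36/0.15) = 0.13688
  0.08·log₁₀(0.08/0.56) = -0.06761
  0.56·log₁₀(0.56/0.29) = 0.16004
D(P‖Q) = 0.2293 dits.

0.2293 dits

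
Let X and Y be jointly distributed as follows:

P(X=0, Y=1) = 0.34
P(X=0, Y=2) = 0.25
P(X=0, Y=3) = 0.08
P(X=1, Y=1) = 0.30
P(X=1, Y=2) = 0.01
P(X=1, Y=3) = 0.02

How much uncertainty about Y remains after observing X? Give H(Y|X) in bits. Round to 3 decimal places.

1.106 bits

Chain rule: H(Y|X) = H(X,Y) − H(X).
Marginals: p(X) = (0.6700, 0.3300), p(Y) = (0.6400, 0.2600, 0.1000).
H(X,Y) = 2.0211 bits; H(X) = 0.9149 bits.
H(Y|X) = 2.0211 − 0.9149 = 1.106 bits.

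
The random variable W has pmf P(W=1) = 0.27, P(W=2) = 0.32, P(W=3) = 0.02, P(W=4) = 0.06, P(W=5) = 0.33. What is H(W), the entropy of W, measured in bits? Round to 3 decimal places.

H(W) = −Σ p·log₂ p.
  −(0.27)·log₂(0.27) = 0.5100
  −(0.32)·log₂(0.32) = 0.5260
  −(0.02)·log₂(0.02) = 0.1129
  −(0.06)·log₂(0.06) = 0.2435
  −(0.33)·log₂(0.33) = 0.5278
Sum: 0.5100 + 0.5260 + 0.1129 + 0.2435 + 0.5278 = 1.920 bits.

1.920 bits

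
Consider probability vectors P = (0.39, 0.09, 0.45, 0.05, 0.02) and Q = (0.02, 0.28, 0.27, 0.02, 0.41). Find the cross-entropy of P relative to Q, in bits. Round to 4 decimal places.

H(P,Q) = −Σ p·log₂ q.
  −0.39·log₂(0.02) = 2.20110
  −0.09·log₂(0.28) = 0.16529
  −0.45·log₂(0.27) = 0.85004
  −0.05·log₂(0.02) = 0.28219
  −0.02·log₂(0.41) = 0.02573
H(P,Q) = 3.5243 bits.

3.5243 bits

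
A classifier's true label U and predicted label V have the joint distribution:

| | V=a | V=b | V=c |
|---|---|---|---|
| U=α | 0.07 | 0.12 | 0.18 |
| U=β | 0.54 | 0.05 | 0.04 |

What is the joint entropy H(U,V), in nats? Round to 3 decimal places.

1.361 nats

H(U,V) = −Σ p(x,y)·ln p(x,y) over all 6 cells.
  cell (α,a): −0.07·ln0.07 = 0.1861
  cell (α,b): −0.12·ln0.12 = 0.2544
  cell (α,c): −0.18·ln0.18 = 0.3087
  cell (β,a): −0.54·ln0.54 = 0.3327
  cell (β,b): −0.05·ln0.05 = 0.1498
  cell (β,c): −0.04·ln0.04 = 0.1288
Sum = 1.361 nats.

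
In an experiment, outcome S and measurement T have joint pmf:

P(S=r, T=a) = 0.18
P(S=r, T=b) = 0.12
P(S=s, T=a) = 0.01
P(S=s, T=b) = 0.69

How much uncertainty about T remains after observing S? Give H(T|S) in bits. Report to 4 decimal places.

0.3669 bits

Chain rule: H(T|S) = H(S,T) − H(S).
Marginals: p(S) = (0.3000, 0.7000), p(T) = (0.1900, 0.8100).
H(S,T) = 1.2482 bits; H(S) = 0.8813 bits.
H(T|S) = 1.2482 − 0.8813 = 0.3669 bits.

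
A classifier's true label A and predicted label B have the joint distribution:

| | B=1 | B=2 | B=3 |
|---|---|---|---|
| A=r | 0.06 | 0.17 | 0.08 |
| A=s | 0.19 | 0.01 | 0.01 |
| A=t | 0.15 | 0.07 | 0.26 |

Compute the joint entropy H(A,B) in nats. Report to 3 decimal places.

H(A,B) = −Σ p(x,y)·ln p(x,y) over all 9 cells.
  cell (r,1): −0.06·ln0.06 = 0.1688
  cell (r,2): −0.17·ln0.17 = 0.3012
  cell (r,3): −0.08·ln0.08 = 0.2021
  cell (s,1): −0.19·ln0.19 = 0.3155
  cell (s,2): −0.01·ln0.01 = 0.0461
  cell (s,3): −0.01·ln0.01 = 0.0461
  cell (t,1): −0.15·ln0.15 = 0.2846
  cell (t,2): −0.07·ln0.07 = 0.1861
  cell (t,3): −0.26·ln0.26 = 0.3502
Sum = 1.901 nats.

1.901 nats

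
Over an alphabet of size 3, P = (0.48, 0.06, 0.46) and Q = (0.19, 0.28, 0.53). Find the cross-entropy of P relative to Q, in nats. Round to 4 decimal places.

1.1656 nats

H(P,Q) = −Σ p·ln q.
  −0.48·ln(0.19) = 0.79715
  −0.06·ln(0.28) = 0.07638
  −0.46·ln(0.53) = 0.29204
H(P,Q) = 1.1656 nats.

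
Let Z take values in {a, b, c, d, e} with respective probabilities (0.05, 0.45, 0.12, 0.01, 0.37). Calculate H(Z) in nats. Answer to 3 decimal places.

H(Z) = −Σ p·ln p.
  −(0.05)·ln(0.05) = 0.1498
  −(0.45)·ln(0.45) = 0.3593
  −(0.12)·ln(0.12) = 0.2544
  −(0.01)·ln(0.01) = 0.0461
  −(0.37)·ln(0.37) = 0.3679
Sum: 0.1498 + 0.3593 + 0.2544 + 0.0461 + 0.3679 = 1.177 nats.

1.177 nats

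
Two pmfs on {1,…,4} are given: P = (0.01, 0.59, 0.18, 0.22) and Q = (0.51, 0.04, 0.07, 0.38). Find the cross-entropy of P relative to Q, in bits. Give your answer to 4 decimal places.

3.7473 bits

H(P,Q) = −Σ p·log₂ q.
  −0.01·log₂(0.51) = 0.00971
  −0.59·log₂(0.04) = 2.73988
  −0.18·log₂(0.07) = 0.69057
  −0.22·log₂(0.38) = 0.30710
H(P,Q) = 3.7473 bits.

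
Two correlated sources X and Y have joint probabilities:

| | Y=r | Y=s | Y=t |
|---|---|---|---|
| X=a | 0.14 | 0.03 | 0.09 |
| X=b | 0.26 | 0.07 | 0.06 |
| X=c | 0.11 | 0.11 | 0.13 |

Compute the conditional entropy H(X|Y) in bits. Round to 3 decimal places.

Marginals: p(X) = (0.2600, 0.3900, 0.3500), p(Y) = (0.5100, 0.2100, 0.2800).
H(X|Y) = Σ p(Y) · H(X|Y=·).
  Y=r: p=0.5100, H(X|Y=r) = 1.4848
  Y=s: p=0.2100, H(X|Y=s) = 1.4180
  Y=t: p=0.2800, H(X|Y=t) = 1.5165
Weighted sum = 1.480 bits.

1.480 bits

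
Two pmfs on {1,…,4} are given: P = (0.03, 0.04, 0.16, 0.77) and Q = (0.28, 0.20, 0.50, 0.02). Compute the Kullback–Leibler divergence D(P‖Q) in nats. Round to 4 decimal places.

D(P‖Q) = Σ p·ln(p/q).
  0.03·ln(0.03/0.28) = -0.06701
  0.04·ln(0.04/0.20) = -0.06438
  0.16·ln(0.16/0.50) = -0.18231
  0.77·ln(0.77/0.02) = 2.81101
D(P‖Q) = 2.4973 nats.

2.4973 nats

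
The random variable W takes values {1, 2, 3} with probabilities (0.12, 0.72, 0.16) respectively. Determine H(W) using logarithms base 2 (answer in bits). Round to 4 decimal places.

H(W) = −Σ p·log₂ p.
  −(0.12)·log₂(0.12) = 0.36707
  −(0.72)·log₂(0.72) = 0.34123
  −(0.16)·log₂(0.16) = 0.42302
Sum: 0.36707 + 0.34123 + 0.42302 = 1.1313 bits.

1.1313 bits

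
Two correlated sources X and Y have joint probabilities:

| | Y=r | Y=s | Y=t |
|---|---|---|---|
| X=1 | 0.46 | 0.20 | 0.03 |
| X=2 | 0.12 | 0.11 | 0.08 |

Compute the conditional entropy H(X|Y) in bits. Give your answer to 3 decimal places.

0.810 bits

Chain rule: H(X|Y) = H(X,Y) − H(Y).
Marginals: p(X) = (0.6900, 0.3100), p(Y) = (0.5800, 0.3100, 0.1100).
H(X,Y) = 2.1404 bits; H(Y) = 1.3299 bits.
H(X|Y) = 2.1404 − 1.3299 = 0.810 bits.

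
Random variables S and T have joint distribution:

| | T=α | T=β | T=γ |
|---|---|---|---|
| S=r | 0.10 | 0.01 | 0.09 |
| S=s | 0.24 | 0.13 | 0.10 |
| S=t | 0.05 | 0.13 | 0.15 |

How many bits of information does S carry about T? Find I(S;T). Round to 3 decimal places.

0.144 bits

Marginals: p(S) = (0.2000, 0.4700, 0.3300), p(T) = (0.3900, 0.2700, 0.3400).
I(S;T) = Σ p(x,y)·log₂[p(x,y)/(p(x)p(y))].
  (r,α): 0.10·log₂(1.2821) = 0.0358
  (r,β): 0.01·log₂(0.1852) = -0.0243
  (r,γ): 0.09·log₂(1.3235) = 0.0364
  (s,α): 0.24·log₂(1.3093) = 0.0933
  (s,β): 0.13·log₂(1.0244) = 0.0045
  (s,γ): 0.10·log₂(0.6258) = -0.0676
  (t,α): 0.05·log₂(0.3885) = -0.0682
  (t,β): 0.13·log₂(1.4590) = 0.0709
  (t,γ): 0.15·log₂(1.3369) = 0.0628
Sum = 0.144 bits.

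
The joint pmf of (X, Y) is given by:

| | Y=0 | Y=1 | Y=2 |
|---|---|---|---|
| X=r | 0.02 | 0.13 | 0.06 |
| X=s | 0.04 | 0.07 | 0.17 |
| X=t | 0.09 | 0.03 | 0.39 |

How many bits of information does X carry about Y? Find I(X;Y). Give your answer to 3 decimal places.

Marginals: p(X) = (0.2100, 0.2800, 0.5100), p(Y) = (0.1500, 0.2300, 0.6200).
I(X;Y) = H(X) + H(Y) − H(X,Y).
H(X) = 1.4825, H(Y) = 1.3258, H(X,Y) = 2.6222.
I(X;Y) = 1.4825 + 1.3258 − 2.6222 = 0.186 bits.

0.186 bits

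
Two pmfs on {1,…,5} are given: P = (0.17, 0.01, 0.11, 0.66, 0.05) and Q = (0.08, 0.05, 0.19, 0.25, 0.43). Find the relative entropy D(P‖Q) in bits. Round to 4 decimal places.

D(P‖Q) = Σ p·log₂(p/q).
  0.17·log₂(0.17/0.08) = 0.18487
  0.01·log₂(0.01/0.05) = -0.02322
  0.11·log₂(0.11/0.19) = -0.08673
  0.66·log₂(0.66/0.25) = 0.92436
  0.05·log₂(0.05/0.43) = -0.15522
D(P‖Q) = 0.8441 bits.

0.8441 bits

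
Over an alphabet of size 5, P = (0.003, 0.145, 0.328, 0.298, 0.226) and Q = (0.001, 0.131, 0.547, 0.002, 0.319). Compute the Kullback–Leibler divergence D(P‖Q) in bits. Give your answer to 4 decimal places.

1.8229 bits

D(P‖Q) = Σ p·log₂(p/q).
  0.003·log₂(0.003/0.001) = 0.00475
  0.145·log₂(0.145/0.131) = 0.02124
  0.328·log₂(0.328/0.547) = -0.24201
  0.298·log₂(0.298/0.002) = 2.15131
  0.226·log₂(0.226/0.319) = -0.11237
D(P‖Q) = 1.8229 bits.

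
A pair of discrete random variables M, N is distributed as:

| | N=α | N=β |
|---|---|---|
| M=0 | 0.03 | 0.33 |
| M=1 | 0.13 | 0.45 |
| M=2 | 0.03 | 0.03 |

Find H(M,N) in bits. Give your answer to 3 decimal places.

1.884 bits

H(M,N) = −Σ p(x,y)·log₂ p(x,y) over all 6 cells.
  cell (0,α): −0.03·log₂0.03 = 0.1518
  cell (0,β): −0.33·log₂0.33 = 0.5278
  cell (1,α): −0.13·log₂0.13 = 0.3826
  cell (1,β): −0.45·log₂0.45 = 0.5184
  cell (2,α): −0.03·log₂0.03 = 0.1518
  cell (2,β): −0.03·log₂0.03 = 0.1518
Sum = 1.884 bits.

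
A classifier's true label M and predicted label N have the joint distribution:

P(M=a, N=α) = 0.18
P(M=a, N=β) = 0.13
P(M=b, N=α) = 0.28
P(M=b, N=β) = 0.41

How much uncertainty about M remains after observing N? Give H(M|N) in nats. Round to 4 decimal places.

Marginals: p(M) = (0.3100, 0.6900), p(N) = (0.4600, 0.5400).
H(M|N) = Σ p(N) · H(M|N=·).
  N=α: p=0.4600, H(M|N=α) = 0.6693
  N=β: p=0.5400, H(M|N=β) = 0.5519
Weighted sum = 0.6059 nats.

0.6059 nats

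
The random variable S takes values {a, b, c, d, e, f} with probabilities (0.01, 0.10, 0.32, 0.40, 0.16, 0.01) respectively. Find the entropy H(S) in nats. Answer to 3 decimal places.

H(S) = −Σ p·ln p.
  −(0.01)·ln(0.01) = 0.0461
  −(0.10)·ln(0.10) = 0.2303
  −(0.32)·ln(0.32) = 0.3646
  −(0.40)·ln(0.40) = 0.3665
  −(0.16)·ln(0.16) = 0.2932
  −(0.01)·ln(0.01) = 0.0461
Sum: 0.0461 + 0.2303 + 0.3646 + 0.3665 + 0.2932 + 0.0461 = 1.347 nats.

1.347 nats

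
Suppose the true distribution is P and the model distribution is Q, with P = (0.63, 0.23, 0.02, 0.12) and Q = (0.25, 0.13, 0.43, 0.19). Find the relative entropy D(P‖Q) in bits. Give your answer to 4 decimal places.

0.8613 bits

D(P‖Q) = Σ p·log₂(p/q).
  0.63·log₂(0.63/0.25) = 0.84006
  0.23·log₂(0.23/0.13) = 0.18932
  0.02·log₂(0.02/0.43) = -0.08853
  0.12·log₂(0.12/0.19) = -0.07956
D(P‖Q) = 0.8613 bits.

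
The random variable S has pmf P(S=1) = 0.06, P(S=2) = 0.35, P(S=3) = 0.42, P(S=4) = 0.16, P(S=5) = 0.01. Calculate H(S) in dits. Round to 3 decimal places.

H(S) = −Σ p·log₁₀ p.
  −(0.06)·log₁₀(0.06) = 0.0733
  −(0.35)·log₁₀(0.35) = 0.1596
  −(0.42)·log₁₀(0.42) = 0.1582
  −(0.16)·log₁₀(0.16) = 0.1273
  −(0.01)·log₁₀(0.01) = 0.0200
Sum: 0.0733 + 0.1596 + 0.1582 + 0.1273 + 0.0200 = 0.538 dits.

0.538 dits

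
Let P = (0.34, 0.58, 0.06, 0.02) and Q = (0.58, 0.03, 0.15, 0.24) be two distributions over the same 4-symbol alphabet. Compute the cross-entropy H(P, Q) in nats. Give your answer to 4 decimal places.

2.3614 nats

H(P,Q) = −Σ p·ln q.
  −0.34·ln(0.58) = 0.18521
  −0.58·ln(0.03) = 2.03380
  −0.06·ln(0.15) = 0.11383
  −0.02·ln(0.24) = 0.02854
H(P,Q) = 2.3614 nats.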